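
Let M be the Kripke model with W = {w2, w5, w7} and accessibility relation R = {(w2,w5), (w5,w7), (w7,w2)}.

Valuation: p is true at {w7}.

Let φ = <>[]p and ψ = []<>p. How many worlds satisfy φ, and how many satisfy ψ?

1 and 1

For <>[]p:
w2: successors {w5}; []p there: w5:T. ✓
w5: successors {w7}; []p there: w7:F. ✗
w7: successors {w2}; []p there: w2:F. ✗
— 1 world.
For []<>p:
w2: successors {w5}; <>p there: w5:T. ✓
w5: successors {w7}; <>p there: w7:F. ✗
w7: successors {w2}; <>p there: w2:F. ✗
— 1 world.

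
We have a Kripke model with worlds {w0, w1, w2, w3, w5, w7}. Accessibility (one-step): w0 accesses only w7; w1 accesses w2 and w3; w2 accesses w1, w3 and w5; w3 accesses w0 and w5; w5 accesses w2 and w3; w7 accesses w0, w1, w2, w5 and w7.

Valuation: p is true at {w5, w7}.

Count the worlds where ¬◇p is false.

4

w0: ◇p is T. ✗
w1: ◇p is F. ✓
w2: ◇p is T. ✗
w3: ◇p is T. ✗
w5: ◇p is F. ✓
w7: ◇p is T. ✗
Satisfying worlds: {w1, w5}.
So ¬◇p fails at the other 4 worlds.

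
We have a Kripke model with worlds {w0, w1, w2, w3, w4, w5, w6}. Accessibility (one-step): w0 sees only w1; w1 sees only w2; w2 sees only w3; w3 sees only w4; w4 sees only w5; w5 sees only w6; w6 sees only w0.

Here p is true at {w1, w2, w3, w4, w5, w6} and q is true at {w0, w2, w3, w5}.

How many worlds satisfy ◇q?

4

w0: successors {w1}; q there: w1:F. ✗
w1: successors {w2}; q there: w2:T. ✓
w2: successors {w3}; q there: w3:T. ✓
w3: successors {w4}; q there: w4:F. ✗
w4: successors {w5}; q there: w5:T. ✓
w5: successors {w6}; q there: w6:F. ✗
w6: successors {w0}; q there: w0:T. ✓
Satisfying worlds: {w1, w2, w4, w6}.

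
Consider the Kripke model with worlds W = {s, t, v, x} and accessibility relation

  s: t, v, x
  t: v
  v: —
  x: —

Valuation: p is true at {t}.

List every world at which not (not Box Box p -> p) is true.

{s}

s: not Box Box p -> p is F. ✓
t: not Box Box p -> p is T. ✗
v: not Box Box p -> p is T. ✗
x: not Box Box p -> p is T. ✗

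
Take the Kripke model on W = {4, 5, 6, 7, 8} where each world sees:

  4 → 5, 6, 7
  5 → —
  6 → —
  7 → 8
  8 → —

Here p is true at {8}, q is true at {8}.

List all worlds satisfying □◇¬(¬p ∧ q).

{5, 6, 8}

4: successors {5, 6, 7}; ◇¬(¬p ∧ q) there: 5:F, 6:F, 7:T. ✗
5: no successors, so □◇¬(¬p ∧ q) holds vacuously. ✓
6: no successors, so □◇¬(¬p ∧ q) holds vacuously. ✓
7: successors {8}; ◇¬(¬p ∧ q) there: 8:F. ✗
8: no successors, so □◇¬(¬p ∧ q) holds vacuously. ✓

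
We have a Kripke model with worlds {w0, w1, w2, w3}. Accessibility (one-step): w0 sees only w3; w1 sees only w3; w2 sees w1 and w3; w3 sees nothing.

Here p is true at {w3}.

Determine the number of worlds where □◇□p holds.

1

w0: successors {w3}; ◇□p there: w3:F. ✗
w1: successors {w3}; ◇□p there: w3:F. ✗
w2: successors {w1, w3}; ◇□p there: w1:T, w3:F. ✗
w3: no successors, so □◇□p holds vacuously. ✓
Satisfying worlds: {w3}.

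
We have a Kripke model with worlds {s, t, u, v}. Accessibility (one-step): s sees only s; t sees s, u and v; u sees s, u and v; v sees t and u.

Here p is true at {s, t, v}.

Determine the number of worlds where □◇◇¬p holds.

1

s: successors {s}; ◇◇¬p there: s:F. ✗
t: successors {s, u, v}; ◇◇¬p there: s:F, u:T, v:T. ✗
u: successors {s, u, v}; ◇◇¬p there: s:F, u:T, v:T. ✗
v: successors {t, u}; ◇◇¬p there: t:T, u:T. ✓
Satisfying worlds: {v}.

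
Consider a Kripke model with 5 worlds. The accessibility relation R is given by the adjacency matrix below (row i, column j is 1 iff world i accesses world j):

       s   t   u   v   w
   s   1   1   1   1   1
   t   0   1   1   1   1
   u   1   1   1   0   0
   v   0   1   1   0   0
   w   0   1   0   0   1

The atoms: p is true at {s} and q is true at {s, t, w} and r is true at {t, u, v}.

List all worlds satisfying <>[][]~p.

s: successors {s, t, u, v, w}; [][]~p there: s:F, t:F, u:F, v:F, w:T. ✓
t: successors {t, u, v, w}; [][]~p there: t:F, u:F, v:F, w:T. ✓
u: successors {s, t, u}; [][]~p there: s:F, t:F, u:F. ✗
v: successors {t, u}; [][]~p there: t:F, u:F. ✗
w: successors {t, w}; [][]~p there: t:F, w:T. ✓

{s, t, w}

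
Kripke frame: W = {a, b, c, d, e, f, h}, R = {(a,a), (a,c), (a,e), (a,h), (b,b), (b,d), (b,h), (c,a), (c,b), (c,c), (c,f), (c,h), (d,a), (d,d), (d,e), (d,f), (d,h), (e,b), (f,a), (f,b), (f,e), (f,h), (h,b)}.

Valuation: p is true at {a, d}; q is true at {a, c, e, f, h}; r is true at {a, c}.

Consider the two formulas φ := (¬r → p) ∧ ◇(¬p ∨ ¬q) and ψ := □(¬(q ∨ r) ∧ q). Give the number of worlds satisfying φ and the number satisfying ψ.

For (¬r → p) ∧ ◇(¬p ∨ ¬q):
a: ¬r → p is T, ◇(¬p ∨ ¬q) is T. ✓
b: ¬r → p is F, ◇(¬p ∨ ¬q) is T. ✗
c: ¬r → p is T, ◇(¬p ∨ ¬q) is T. ✓
d: ¬r → p is T, ◇(¬p ∨ ¬q) is T. ✓
e: ¬r → p is F, ◇(¬p ∨ ¬q) is T. ✗
f: ¬r → p is F, ◇(¬p ∨ ¬q) is T. ✗
h: ¬r → p is F, ◇(¬p ∨ ¬q) is T. ✗
— 3 worlds.
For □(¬(q ∨ r) ∧ q):
a: successors {a, c, e, h}; ¬(q ∨ r) ∧ q there: a:F, c:F, e:F, h:F. ✗
b: successors {b, d, h}; ¬(q ∨ r) ∧ q there: b:F, d:F, h:F. ✗
c: successors {a, b, c, f, h}; ¬(q ∨ r) ∧ q there: a:F, b:F, c:F, f:F, h:F. ✗
d: successors {a, d, e, f, h}; ¬(q ∨ r) ∧ q there: a:F, d:F, e:F, f:F, h:F. ✗
e: successors {b}; ¬(q ∨ r) ∧ q there: b:F. ✗
f: successors {a, b, e, h}; ¬(q ∨ r) ∧ q there: a:F, b:F, e:F, h:F. ✗
h: successors {b}; ¬(q ∨ r) ∧ q there: b:F. ✗
— 0 worlds.

3 and 0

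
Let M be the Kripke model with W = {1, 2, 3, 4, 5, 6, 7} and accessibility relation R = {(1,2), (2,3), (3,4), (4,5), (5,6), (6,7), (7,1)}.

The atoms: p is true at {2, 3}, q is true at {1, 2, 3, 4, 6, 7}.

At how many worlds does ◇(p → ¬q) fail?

1: successors {2}; p → ¬q there: 2:F. ✗
2: successors {3}; p → ¬q there: 3:F. ✗
3: successors {4}; p → ¬q there: 4:T. ✓
4: successors {5}; p → ¬q there: 5:T. ✓
5: successors {6}; p → ¬q there: 6:T. ✓
6: successors {7}; p → ¬q there: 7:T. ✓
7: successors {1}; p → ¬q there: 1:T. ✓
Satisfying worlds: {3, 4, 5, 6, 7}.
So ◇(p → ¬q) fails at the other 2 worlds.

2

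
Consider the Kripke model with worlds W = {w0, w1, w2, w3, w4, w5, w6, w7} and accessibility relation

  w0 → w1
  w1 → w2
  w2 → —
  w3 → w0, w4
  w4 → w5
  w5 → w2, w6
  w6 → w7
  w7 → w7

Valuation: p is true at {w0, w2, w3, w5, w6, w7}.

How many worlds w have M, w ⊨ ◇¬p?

w0: successors {w1}; ¬p there: w1:T. ✓
w1: successors {w2}; ¬p there: w2:F. ✗
w2: no successors, so ◇¬p fails. ✗
w3: successors {w0, w4}; ¬p there: w0:F, w4:T. ✓
w4: successors {w5}; ¬p there: w5:F. ✗
w5: successors {w2, w6}; ¬p there: w2:F, w6:F. ✗
w6: successors {w7}; ¬p there: w7:F. ✗
w7: successors {w7}; ¬p there: w7:F. ✗
Satisfying worlds: {w0, w3}.

2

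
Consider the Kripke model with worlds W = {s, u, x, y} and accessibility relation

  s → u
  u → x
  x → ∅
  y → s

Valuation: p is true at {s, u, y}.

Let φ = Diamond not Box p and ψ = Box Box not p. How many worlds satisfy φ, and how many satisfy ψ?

1 and 3

For Diamond not Box p:
s: successors {u}; not Box p there: u:T. ✓
u: successors {x}; not Box p there: x:F. ✗
x: no successors, so Diamond not Box p fails. ✗
y: successors {s}; not Box p there: s:F. ✗
— 1 world.
For Box Box not p:
s: successors {u}; Box not p there: u:T. ✓
u: successors {x}; Box not p there: x:T. ✓
x: no successors, so Box Box not p holds vacuously. ✓
y: successors {s}; Box not p there: s:F. ✗
— 3 worlds.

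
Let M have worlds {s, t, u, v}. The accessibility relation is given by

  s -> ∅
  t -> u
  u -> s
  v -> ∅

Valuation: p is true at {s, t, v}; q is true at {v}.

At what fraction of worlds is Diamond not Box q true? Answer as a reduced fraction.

s: no successors, so Diamond not Box q fails. ✗
t: successors {u}; not Box q there: u:T. ✓
u: successors {s}; not Box q there: s:F. ✗
v: no successors, so Diamond not Box q fails. ✗
That's 1 of 4 worlds, so 1/4.

1/4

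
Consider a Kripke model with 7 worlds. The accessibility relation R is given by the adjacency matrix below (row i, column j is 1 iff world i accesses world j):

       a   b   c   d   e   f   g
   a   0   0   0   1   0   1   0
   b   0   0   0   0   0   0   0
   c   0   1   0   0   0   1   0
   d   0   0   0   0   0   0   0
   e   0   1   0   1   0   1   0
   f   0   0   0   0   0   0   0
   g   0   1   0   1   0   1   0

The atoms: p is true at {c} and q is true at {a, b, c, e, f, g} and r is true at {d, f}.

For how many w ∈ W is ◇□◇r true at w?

a: successors {d, f}; □◇r there: d:T, f:T. ✓
b: no successors, so ◇□◇r fails. ✗
c: successors {b, f}; □◇r there: b:T, f:T. ✓
d: no successors, so ◇□◇r fails. ✗
e: successors {b, d, f}; □◇r there: b:T, d:T, f:T. ✓
f: no successors, so ◇□◇r fails. ✗
g: successors {b, d, f}; □◇r there: b:T, d:T, f:T. ✓
Satisfying worlds: {a, c, e, g}.

4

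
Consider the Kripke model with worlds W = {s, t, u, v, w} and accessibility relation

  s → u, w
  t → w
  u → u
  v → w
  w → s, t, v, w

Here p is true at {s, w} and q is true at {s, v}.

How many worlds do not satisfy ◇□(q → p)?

2

s: successors {u, w}; □(q → p) there: u:T, w:F. ✓
t: successors {w}; □(q → p) there: w:F. ✗
u: successors {u}; □(q → p) there: u:T. ✓
v: successors {w}; □(q → p) there: w:F. ✗
w: successors {s, t, v, w}; □(q → p) there: s:T, t:T, v:T, w:F. ✓
Satisfying worlds: {s, u, w}.
So ◇□(q → p) fails at the other 2 worlds.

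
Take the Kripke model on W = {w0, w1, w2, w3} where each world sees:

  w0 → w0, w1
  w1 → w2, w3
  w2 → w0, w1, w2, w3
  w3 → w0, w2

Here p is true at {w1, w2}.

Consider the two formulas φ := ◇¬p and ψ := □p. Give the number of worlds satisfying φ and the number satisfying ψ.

For ◇¬p:
w0: successors {w0, w1}; ¬p there: w0:T, w1:F. ✓
w1: successors {w2, w3}; ¬p there: w2:F, w3:T. ✓
w2: successors {w0, w1, w2, w3}; ¬p there: w0:T, w1:F, w2:F, w3:T. ✓
w3: successors {w0, w2}; ¬p there: w0:T, w2:F. ✓
— 4 worlds.
For □p:
w0: successors {w0, w1}; p there: w0:F, w1:T. ✗
w1: successors {w2, w3}; p there: w2:T, w3:F. ✗
w2: successors {w0, w1, w2, w3}; p there: w0:F, w1:T, w2:T, w3:F. ✗
w3: successors {w0, w2}; p there: w0:F, w2:T. ✗
— 0 worlds.

4 and 0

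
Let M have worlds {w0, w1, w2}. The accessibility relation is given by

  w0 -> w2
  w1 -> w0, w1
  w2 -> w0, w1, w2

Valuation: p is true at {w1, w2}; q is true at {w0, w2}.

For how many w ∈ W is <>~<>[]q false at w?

w0: successors {w2}; ~<>[]q there: w2:F. ✗
w1: successors {w0, w1}; ~<>[]q there: w0:T, w1:F. ✓
w2: successors {w0, w1, w2}; ~<>[]q there: w0:T, w1:F, w2:F. ✓
Satisfying worlds: {w1, w2}.
So <>~<>[]q fails at the other 1 world.

1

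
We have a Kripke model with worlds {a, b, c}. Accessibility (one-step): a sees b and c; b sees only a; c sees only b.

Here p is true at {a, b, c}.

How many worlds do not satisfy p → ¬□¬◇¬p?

a: p is T, ¬□¬◇¬p is F. ✗
b: p is T, ¬□¬◇¬p is F. ✗
c: p is T, ¬□¬◇¬p is F. ✗
Satisfying worlds: ∅.
So p → ¬□¬◇¬p fails at the other 3 worlds.

3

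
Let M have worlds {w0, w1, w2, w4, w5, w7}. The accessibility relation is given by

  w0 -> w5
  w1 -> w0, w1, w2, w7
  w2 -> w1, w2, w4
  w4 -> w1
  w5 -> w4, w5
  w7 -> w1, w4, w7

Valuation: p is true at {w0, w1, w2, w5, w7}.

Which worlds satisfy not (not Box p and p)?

{w0, w1, w4}

w0: not Box p and p is F. ✓
w1: not Box p and p is F. ✓
w2: not Box p and p is T. ✗
w4: not Box p and p is F. ✓
w5: not Box p and p is T. ✗
w7: not Box p and p is T. ✗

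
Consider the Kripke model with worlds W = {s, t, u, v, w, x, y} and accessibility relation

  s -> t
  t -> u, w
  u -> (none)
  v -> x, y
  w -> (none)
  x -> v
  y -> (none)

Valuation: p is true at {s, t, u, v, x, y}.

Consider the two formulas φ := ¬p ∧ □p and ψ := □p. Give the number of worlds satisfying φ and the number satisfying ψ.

For ¬p ∧ □p:
s: ¬p is F, □p is T. ✗
t: ¬p is F, □p is F. ✗
u: ¬p is F, □p is T. ✗
v: ¬p is F, □p is T. ✗
w: ¬p is T, □p is T. ✓
x: ¬p is F, □p is T. ✗
y: ¬p is F, □p is T. ✗
— 1 world.
For □p:
s: successors {t}; p there: t:T. ✓
t: successors {u, w}; p there: u:T, w:F. ✗
u: no successors, so □p holds vacuously. ✓
v: successors {x, y}; p there: x:T, y:T. ✓
w: no successors, so □p holds vacuously. ✓
x: successors {v}; p there: v:T. ✓
y: no successors, so □p holds vacuously. ✓
— 6 worlds.

1 and 6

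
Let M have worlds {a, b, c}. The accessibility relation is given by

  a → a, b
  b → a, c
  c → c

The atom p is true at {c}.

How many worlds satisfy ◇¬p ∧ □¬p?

a: ◇¬p is T, □¬p is T. ✓
b: ◇¬p is T, □¬p is F. ✗
c: ◇¬p is F, □¬p is F. ✗
Satisfying worlds: {a}.

1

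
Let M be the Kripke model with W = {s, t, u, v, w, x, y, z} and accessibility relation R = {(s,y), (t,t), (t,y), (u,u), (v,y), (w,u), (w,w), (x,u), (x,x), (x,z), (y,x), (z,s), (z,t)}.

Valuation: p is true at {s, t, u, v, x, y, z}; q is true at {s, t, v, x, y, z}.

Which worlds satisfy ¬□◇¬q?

{s, t, v, x, z}

s: □◇¬q is F. ✓
t: □◇¬q is F. ✓
u: □◇¬q is T. ✗
v: □◇¬q is F. ✓
w: □◇¬q is T. ✗
x: □◇¬q is F. ✓
y: □◇¬q is T. ✗
z: □◇¬q is F. ✓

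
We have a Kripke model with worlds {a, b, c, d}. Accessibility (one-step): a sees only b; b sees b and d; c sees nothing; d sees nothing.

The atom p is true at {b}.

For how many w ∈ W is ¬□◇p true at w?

1

a: □◇p is T. ✗
b: □◇p is F. ✓
c: □◇p is T. ✗
d: □◇p is T. ✗
Satisfying worlds: {b}.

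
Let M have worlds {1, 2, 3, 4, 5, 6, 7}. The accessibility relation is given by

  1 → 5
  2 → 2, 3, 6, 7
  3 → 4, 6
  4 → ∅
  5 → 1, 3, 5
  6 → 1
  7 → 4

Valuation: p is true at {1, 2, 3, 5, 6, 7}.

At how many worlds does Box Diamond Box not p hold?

1: successors {5}; Diamond Box not p there: 5:F. ✗
2: successors {2, 3, 6, 7}; Diamond Box not p there: 2:T, 3:T, 6:F, 7:T. ✗
3: successors {4, 6}; Diamond Box not p there: 4:F, 6:F. ✗
4: no successors, so Box Diamond Box not p holds vacuously. ✓
5: successors {1, 3, 5}; Diamond Box not p there: 1:F, 3:T, 5:F. ✗
6: successors {1}; Diamond Box not p there: 1:F. ✗
7: successors {4}; Diamond Box not p there: 4:F. ✗
Satisfying worlds: {4}.

1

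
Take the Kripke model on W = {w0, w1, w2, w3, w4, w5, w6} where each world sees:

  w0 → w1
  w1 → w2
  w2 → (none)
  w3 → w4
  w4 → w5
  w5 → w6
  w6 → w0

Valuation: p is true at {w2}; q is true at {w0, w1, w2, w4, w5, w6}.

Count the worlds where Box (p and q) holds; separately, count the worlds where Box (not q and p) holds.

For Box (p and q):
w0: successors {w1}; p and q there: w1:F. ✗
w1: successors {w2}; p and q there: w2:T. ✓
w2: no successors, so Box (p and q) holds vacuously. ✓
w3: successors {w4}; p and q there: w4:F. ✗
w4: successors {w5}; p and q there: w5:F. ✗
w5: successors {w6}; p and q there: w6:F. ✗
w6: successors {w0}; p and q there: w0:F. ✗
— 2 worlds.
For Box (not q and p):
w0: successors {w1}; not q and p there: w1:F. ✗
w1: successors {w2}; not q and p there: w2:F. ✗
w2: no successors, so Box (not q and p) holds vacuously. ✓
w3: successors {w4}; not q and p there: w4:F. ✗
w4: successors {w5}; not q and p there: w5:F. ✗
w5: successors {w6}; not q and p there: w6:F. ✗
w6: successors {w0}; not q and p there: w0:F. ✗
— 1 world.

2 and 1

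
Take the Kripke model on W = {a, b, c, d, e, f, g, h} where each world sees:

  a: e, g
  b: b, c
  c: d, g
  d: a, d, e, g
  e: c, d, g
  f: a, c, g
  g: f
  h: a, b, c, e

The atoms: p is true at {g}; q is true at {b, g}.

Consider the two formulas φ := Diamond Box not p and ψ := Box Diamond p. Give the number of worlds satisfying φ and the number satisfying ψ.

7 and 1

For Diamond Box not p:
a: successors {e, g}; Box not p there: e:F, g:T. ✓
b: successors {b, c}; Box not p there: b:T, c:F. ✓
c: successors {d, g}; Box not p there: d:F, g:T. ✓
d: successors {a, d, e, g}; Box not p there: a:F, d:F, e:F, g:T. ✓
e: successors {c, d, g}; Box not p there: c:F, d:F, g:T. ✓
f: successors {a, c, g}; Box not p there: a:F, c:F, g:T. ✓
g: successors {f}; Box not p there: f:F. ✗
h: successors {a, b, c, e}; Box not p there: a:F, b:T, c:F, e:F. ✓
— 7 worlds.
For Box Diamond p:
a: successors {e, g}; Diamond p there: e:T, g:F. ✗
b: successors {b, c}; Diamond p there: b:F, c:T. ✗
c: successors {d, g}; Diamond p there: d:T, g:F. ✗
d: successors {a, d, e, g}; Diamond p there: a:T, d:T, e:T, g:F. ✗
e: successors {c, d, g}; Diamond p there: c:T, d:T, g:F. ✗
f: successors {a, c, g}; Diamond p there: a:T, c:T, g:F. ✗
g: successors {f}; Diamond p there: f:T. ✓
h: successors {a, b, c, e}; Diamond p there: a:T, b:F, c:T, e:T. ✗
— 1 world.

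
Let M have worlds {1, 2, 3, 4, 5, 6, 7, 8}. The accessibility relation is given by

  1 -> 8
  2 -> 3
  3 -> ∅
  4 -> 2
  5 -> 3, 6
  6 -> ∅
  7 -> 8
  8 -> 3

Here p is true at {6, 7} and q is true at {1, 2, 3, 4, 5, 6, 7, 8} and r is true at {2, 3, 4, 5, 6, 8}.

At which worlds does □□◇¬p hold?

1: successors {8}; □◇¬p there: 8:F. ✗
2: successors {3}; □◇¬p there: 3:T. ✓
3: no successors, so □□◇¬p holds vacuously. ✓
4: successors {2}; □◇¬p there: 2:F. ✗
5: successors {3, 6}; □◇¬p there: 3:T, 6:T. ✓
6: no successors, so □□◇¬p holds vacuously. ✓
7: successors {8}; □◇¬p there: 8:F. ✗
8: successors {3}; □◇¬p there: 3:T. ✓

{2, 3, 5, 6, 8}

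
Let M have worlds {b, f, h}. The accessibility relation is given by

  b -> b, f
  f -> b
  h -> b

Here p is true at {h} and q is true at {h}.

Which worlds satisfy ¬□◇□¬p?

∅

b: □◇□¬p is T. ✗
f: □◇□¬p is T. ✗
h: □◇□¬p is T. ✗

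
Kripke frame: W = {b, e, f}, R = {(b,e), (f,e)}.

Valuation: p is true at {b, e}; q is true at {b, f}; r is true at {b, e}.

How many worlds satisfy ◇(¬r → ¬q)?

b: successors {e}; ¬r → ¬q there: e:T. ✓
e: no successors, so ◇(¬r → ¬q) fails. ✗
f: successors {e}; ¬r → ¬q there: e:T. ✓
Satisfying worlds: {b, f}.

2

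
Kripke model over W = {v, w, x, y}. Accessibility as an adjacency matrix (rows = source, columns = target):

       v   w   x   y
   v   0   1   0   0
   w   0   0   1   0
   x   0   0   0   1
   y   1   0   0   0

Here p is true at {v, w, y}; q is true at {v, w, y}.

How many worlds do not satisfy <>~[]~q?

v: successors {w}; ~[]~q there: w:F. ✗
w: successors {x}; ~[]~q there: x:T. ✓
x: successors {y}; ~[]~q there: y:T. ✓
y: successors {v}; ~[]~q there: v:T. ✓
Satisfying worlds: {w, x, y}.
So <>~[]~q fails at the other 1 world.

1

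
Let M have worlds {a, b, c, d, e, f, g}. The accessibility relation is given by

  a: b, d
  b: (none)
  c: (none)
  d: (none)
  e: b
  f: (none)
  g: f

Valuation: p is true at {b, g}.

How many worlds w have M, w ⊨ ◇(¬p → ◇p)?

2

a: successors {b, d}; ¬p → ◇p there: b:T, d:F. ✓
b: no successors, so ◇(¬p → ◇p) fails. ✗
c: no successors, so ◇(¬p → ◇p) fails. ✗
d: no successors, so ◇(¬p → ◇p) fails. ✗
e: successors {b}; ¬p → ◇p there: b:T. ✓
f: no successors, so ◇(¬p → ◇p) fails. ✗
g: successors {f}; ¬p → ◇p there: f:F. ✗
Satisfying worlds: {a, e}.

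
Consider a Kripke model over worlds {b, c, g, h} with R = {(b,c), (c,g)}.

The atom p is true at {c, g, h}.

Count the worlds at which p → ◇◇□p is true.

1

b: p is F, ◇◇□p is T. ✓
c: p is T, ◇◇□p is F. ✗
g: p is T, ◇◇□p is F. ✗
h: p is T, ◇◇□p is F. ✗
Satisfying worlds: {b}.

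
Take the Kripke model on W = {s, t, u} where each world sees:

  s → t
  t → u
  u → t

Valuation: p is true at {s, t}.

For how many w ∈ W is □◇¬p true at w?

s: successors {t}; ◇¬p there: t:T. ✓
t: successors {u}; ◇¬p there: u:F. ✗
u: successors {t}; ◇¬p there: t:T. ✓
Satisfying worlds: {s, u}.

2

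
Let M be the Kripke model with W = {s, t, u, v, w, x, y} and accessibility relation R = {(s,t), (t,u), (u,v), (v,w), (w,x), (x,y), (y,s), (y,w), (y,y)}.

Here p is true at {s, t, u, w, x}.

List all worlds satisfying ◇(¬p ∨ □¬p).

{t, u, w, x, y}

s: successors {t}; ¬p ∨ □¬p there: t:F. ✗
t: successors {u}; ¬p ∨ □¬p there: u:T. ✓
u: successors {v}; ¬p ∨ □¬p there: v:T. ✓
v: successors {w}; ¬p ∨ □¬p there: w:F. ✗
w: successors {x}; ¬p ∨ □¬p there: x:T. ✓
x: successors {y}; ¬p ∨ □¬p there: y:T. ✓
y: successors {s, w, y}; ¬p ∨ □¬p there: s:F, w:F, y:T. ✓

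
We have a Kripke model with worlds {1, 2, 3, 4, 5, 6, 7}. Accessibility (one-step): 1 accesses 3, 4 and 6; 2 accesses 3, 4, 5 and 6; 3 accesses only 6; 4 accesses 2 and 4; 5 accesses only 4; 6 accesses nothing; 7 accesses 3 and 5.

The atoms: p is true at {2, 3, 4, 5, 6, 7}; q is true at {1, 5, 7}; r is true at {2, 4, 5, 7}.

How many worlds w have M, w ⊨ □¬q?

1: successors {3, 4, 6}; ¬q there: 3:T, 4:T, 6:T. ✓
2: successors {3, 4, 5, 6}; ¬q there: 3:T, 4:T, 5:F, 6:T. ✗
3: successors {6}; ¬q there: 6:T. ✓
4: successors {2, 4}; ¬q there: 2:T, 4:T. ✓
5: successors {4}; ¬q there: 4:T. ✓
6: no successors, so □¬q holds vacuously. ✓
7: successors {3, 5}; ¬q there: 3:T, 5:F. ✗
Satisfying worlds: {1, 3, 4, 5, 6}.

5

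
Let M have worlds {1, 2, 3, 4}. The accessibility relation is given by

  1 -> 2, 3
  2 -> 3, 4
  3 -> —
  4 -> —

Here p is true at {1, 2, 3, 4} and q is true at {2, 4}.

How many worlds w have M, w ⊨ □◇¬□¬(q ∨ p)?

1: successors {2, 3}; ◇¬□¬(q ∨ p) there: 2:F, 3:F. ✗
2: successors {3, 4}; ◇¬□¬(q ∨ p) there: 3:F, 4:F. ✗
3: no successors, so □◇¬□¬(q ∨ p) holds vacuously. ✓
4: no successors, so □◇¬□¬(q ∨ p) holds vacuously. ✓
Satisfying worlds: {3, 4}.

2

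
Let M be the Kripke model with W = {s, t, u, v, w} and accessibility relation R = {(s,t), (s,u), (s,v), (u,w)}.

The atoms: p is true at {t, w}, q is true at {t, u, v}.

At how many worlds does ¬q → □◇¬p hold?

4

s: ¬q is T, □◇¬p is F. ✗
t: ¬q is F, □◇¬p is T. ✓
u: ¬q is F, □◇¬p is F. ✓
v: ¬q is F, □◇¬p is T. ✓
w: ¬q is T, □◇¬p is T. ✓
Satisfying worlds: {t, u, v, w}.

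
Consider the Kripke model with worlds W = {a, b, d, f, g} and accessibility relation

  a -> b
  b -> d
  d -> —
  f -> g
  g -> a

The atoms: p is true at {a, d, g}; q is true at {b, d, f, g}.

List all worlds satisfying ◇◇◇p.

a: successors {b}; ◇◇p there: b:F. ✗
b: successors {d}; ◇◇p there: d:F. ✗
d: no successors, so ◇◇◇p fails. ✗
f: successors {g}; ◇◇p there: g:F. ✗
g: successors {a}; ◇◇p there: a:T. ✓

{g}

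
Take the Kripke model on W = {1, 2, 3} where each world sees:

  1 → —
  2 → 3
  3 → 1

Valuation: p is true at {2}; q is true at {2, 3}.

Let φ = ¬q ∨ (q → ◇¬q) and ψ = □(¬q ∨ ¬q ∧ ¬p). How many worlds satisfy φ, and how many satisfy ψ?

For ¬q ∨ (q → ◇¬q):
1: ¬q is T, q → ◇¬q is T. ✓
2: ¬q is F, q → ◇¬q is F. ✗
3: ¬q is F, q → ◇¬q is T. ✓
— 2 worlds.
For □(¬q ∨ ¬q ∧ ¬p):
1: no successors, so □(¬q ∨ ¬q ∧ ¬p) holds vacuously. ✓
2: successors {3}; ¬q ∨ ¬q ∧ ¬p there: 3:F. ✗
3: successors {1}; ¬q ∨ ¬q ∧ ¬p there: 1:T. ✓
— 2 worlds.

2 and 2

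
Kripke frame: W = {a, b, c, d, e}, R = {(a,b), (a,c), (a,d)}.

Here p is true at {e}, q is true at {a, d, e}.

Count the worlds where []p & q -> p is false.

a: []p & q is F, p is F. ✓
b: []p & q is F, p is F. ✓
c: []p & q is F, p is F. ✓
d: []p & q is T, p is F. ✗
e: []p & q is T, p is T. ✓
Satisfying worlds: {a, b, c, e}.
So []p & q -> p fails at the other 1 world.

1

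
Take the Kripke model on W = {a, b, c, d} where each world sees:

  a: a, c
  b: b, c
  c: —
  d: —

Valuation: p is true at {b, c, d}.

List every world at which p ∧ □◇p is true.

{c, d}

a: p is F, □◇p is F. ✗
b: p is T, □◇p is F. ✗
c: p is T, □◇p is T. ✓
d: p is T, □◇p is T. ✓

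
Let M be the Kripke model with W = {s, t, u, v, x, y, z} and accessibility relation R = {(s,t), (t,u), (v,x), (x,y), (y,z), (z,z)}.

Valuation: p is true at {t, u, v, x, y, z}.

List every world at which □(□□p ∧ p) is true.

{s, t, u, v, x, y, z}

s: successors {t}; □□p ∧ p there: t:T. ✓
t: successors {u}; □□p ∧ p there: u:T. ✓
u: no successors, so □(□□p ∧ p) holds vacuously. ✓
v: successors {x}; □□p ∧ p there: x:T. ✓
x: successors {y}; □□p ∧ p there: y:T. ✓
y: successors {z}; □□p ∧ p there: z:T. ✓
z: successors {z}; □□p ∧ p there: z:T. ✓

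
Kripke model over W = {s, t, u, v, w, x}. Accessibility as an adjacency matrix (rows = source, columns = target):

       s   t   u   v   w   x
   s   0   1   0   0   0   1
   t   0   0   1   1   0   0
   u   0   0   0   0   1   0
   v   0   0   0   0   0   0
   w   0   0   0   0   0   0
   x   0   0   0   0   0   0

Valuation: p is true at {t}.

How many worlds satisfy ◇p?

1

s: successors {t, x}; p there: t:T, x:F. ✓
t: successors {u, v}; p there: u:F, v:F. ✗
u: successors {w}; p there: w:F. ✗
v: no successors, so ◇p fails. ✗
w: no successors, so ◇p fails. ✗
x: no successors, so ◇p fails. ✗
Satisfying worlds: {s}.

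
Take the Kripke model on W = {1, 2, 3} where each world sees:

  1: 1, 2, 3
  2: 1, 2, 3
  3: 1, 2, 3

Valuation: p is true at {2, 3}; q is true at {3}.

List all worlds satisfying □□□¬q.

∅

1: successors {1, 2, 3}; □□¬q there: 1:F, 2:F, 3:F. ✗
2: successors {1, 2, 3}; □□¬q there: 1:F, 2:F, 3:F. ✗
3: successors {1, 2, 3}; □□¬q there: 1:F, 2:F, 3:F. ✗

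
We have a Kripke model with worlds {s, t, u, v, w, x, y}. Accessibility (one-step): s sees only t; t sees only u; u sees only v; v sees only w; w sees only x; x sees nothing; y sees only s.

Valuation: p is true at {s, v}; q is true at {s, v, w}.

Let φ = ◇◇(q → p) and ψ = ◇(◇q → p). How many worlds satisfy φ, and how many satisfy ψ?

For ◇◇(q → p):
s: successors {t}; ◇(q → p) there: t:T. ✓
t: successors {u}; ◇(q → p) there: u:T. ✓
u: successors {v}; ◇(q → p) there: v:F. ✗
v: successors {w}; ◇(q → p) there: w:T. ✓
w: successors {x}; ◇(q → p) there: x:F. ✗
x: no successors, so ◇◇(q → p) fails. ✗
y: successors {s}; ◇(q → p) there: s:T. ✓
— 4 worlds.
For ◇(◇q → p):
s: successors {t}; ◇q → p there: t:T. ✓
t: successors {u}; ◇q → p there: u:F. ✗
u: successors {v}; ◇q → p there: v:T. ✓
v: successors {w}; ◇q → p there: w:T. ✓
w: successors {x}; ◇q → p there: x:T. ✓
x: no successors, so ◇(◇q → p) fails. ✗
y: successors {s}; ◇q → p there: s:T. ✓
— 5 worlds.

4 and 5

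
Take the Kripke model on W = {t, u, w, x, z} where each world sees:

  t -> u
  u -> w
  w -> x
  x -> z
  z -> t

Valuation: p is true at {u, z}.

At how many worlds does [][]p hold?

2

t: successors {u}; []p there: u:F. ✗
u: successors {w}; []p there: w:F. ✗
w: successors {x}; []p there: x:T. ✓
x: successors {z}; []p there: z:F. ✗
z: successors {t}; []p there: t:T. ✓
Satisfying worlds: {w, z}.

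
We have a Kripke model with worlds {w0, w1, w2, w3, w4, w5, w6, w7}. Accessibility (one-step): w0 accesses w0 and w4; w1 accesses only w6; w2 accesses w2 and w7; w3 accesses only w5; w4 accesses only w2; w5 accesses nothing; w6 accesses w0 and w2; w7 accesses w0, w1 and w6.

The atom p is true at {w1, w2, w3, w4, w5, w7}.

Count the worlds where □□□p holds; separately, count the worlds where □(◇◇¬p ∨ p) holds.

For □□□p:
w0: successors {w0, w4}; □□p there: w0:F, w4:T. ✗
w1: successors {w6}; □□p there: w6:F. ✗
w2: successors {w2, w7}; □□p there: w2:F, w7:F. ✗
w3: successors {w5}; □□p there: w5:T. ✓
w4: successors {w2}; □□p there: w2:F. ✗
w5: no successors, so □□□p holds vacuously. ✓
w6: successors {w0, w2}; □□p there: w0:F, w2:F. ✗
w7: successors {w0, w1, w6}; □□p there: w0:F, w1:F, w6:F. ✗
— 2 worlds.
For □(◇◇¬p ∨ p):
w0: successors {w0, w4}; ◇◇¬p ∨ p there: w0:T, w4:T. ✓
w1: successors {w6}; ◇◇¬p ∨ p there: w6:T. ✓
w2: successors {w2, w7}; ◇◇¬p ∨ p there: w2:T, w7:T. ✓
w3: successors {w5}; ◇◇¬p ∨ p there: w5:T. ✓
w4: successors {w2}; ◇◇¬p ∨ p there: w2:T. ✓
w5: no successors, so □(◇◇¬p ∨ p) holds vacuously. ✓
w6: successors {w0, w2}; ◇◇¬p ∨ p there: w0:T, w2:T. ✓
w7: successors {w0, w1, w6}; ◇◇¬p ∨ p there: w0:T, w1:T, w6:T. ✓
— 8 worlds.

2 and 8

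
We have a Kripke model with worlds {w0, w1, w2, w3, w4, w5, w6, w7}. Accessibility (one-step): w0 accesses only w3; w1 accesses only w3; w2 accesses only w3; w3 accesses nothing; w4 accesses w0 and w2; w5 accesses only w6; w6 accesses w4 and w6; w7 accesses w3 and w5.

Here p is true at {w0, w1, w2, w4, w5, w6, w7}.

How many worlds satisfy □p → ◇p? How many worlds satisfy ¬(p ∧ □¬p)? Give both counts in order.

7 and 5

For □p → ◇p:
w0: □p is F, ◇p is F. ✓
w1: □p is F, ◇p is F. ✓
w2: □p is F, ◇p is F. ✓
w3: □p is T, ◇p is F. ✗
w4: □p is T, ◇p is T. ✓
w5: □p is T, ◇p is T. ✓
w6: □p is T, ◇p is T. ✓
w7: □p is F, ◇p is T. ✓
— 7 worlds.
For ¬(p ∧ □¬p):
w0: p ∧ □¬p is T. ✗
w1: p ∧ □¬p is T. ✗
w2: p ∧ □¬p is T. ✗
w3: p ∧ □¬p is F. ✓
w4: p ∧ □¬p is F. ✓
w5: p ∧ □¬p is F. ✓
w6: p ∧ □¬p is F. ✓
w7: p ∧ □¬p is F. ✓
— 5 worlds.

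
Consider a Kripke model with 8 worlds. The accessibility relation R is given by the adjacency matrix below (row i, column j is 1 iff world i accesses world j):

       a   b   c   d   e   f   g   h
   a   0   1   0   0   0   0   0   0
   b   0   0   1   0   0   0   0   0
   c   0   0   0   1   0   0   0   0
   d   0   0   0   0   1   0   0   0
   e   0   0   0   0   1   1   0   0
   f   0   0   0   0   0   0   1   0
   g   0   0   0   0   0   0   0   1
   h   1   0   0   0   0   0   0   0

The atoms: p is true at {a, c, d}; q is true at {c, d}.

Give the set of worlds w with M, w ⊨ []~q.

{a, d, e, f, g, h}

a: successors {b}; ~q there: b:T. ✓
b: successors {c}; ~q there: c:F. ✗
c: successors {d}; ~q there: d:F. ✗
d: successors {e}; ~q there: e:T. ✓
e: successors {e, f}; ~q there: e:T, f:T. ✓
f: successors {g}; ~q there: g:T. ✓
g: successors {h}; ~q there: h:T. ✓
h: successors {a}; ~q there: a:T. ✓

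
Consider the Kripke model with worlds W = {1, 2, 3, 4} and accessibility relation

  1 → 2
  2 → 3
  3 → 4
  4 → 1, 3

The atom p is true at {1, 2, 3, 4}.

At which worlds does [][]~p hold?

1: successors {2}; []~p there: 2:F. ✗
2: successors {3}; []~p there: 3:F. ✗
3: successors {4}; []~p there: 4:F. ✗
4: successors {1, 3}; []~p there: 1:F, 3:F. ✗

∅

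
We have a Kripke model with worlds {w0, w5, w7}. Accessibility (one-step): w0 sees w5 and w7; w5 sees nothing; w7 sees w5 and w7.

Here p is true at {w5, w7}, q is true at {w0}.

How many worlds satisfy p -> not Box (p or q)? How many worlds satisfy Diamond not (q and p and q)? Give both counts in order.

For p -> not Box (p or q):
w0: p is F, not Box (p or q) is F. ✓
w5: p is T, not Box (p or q) is F. ✗
w7: p is T, not Box (p or q) is F. ✗
— 1 world.
For Diamond not (q and p and q):
w0: successors {w5, w7}; not (q and p and q) there: w5:T, w7:T. ✓
w5: no successors, so Diamond not (q and p and q) fails. ✗
w7: successors {w5, w7}; not (q and p and q) there: w5:T, w7:T. ✓
— 2 worlds.

1 and 2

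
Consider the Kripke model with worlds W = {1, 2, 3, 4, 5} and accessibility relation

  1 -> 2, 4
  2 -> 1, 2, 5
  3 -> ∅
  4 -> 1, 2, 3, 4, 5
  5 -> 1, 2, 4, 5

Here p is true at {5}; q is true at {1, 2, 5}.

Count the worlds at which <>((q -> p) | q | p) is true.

1: successors {2, 4}; (q -> p) | q | p there: 2:T, 4:T. ✓
2: successors {1, 2, 5}; (q -> p) | q | p there: 1:T, 2:T, 5:T. ✓
3: no successors, so <>((q -> p) | q | p) fails. ✗
4: successors {1, 2, 3, 4, 5}; (q -> p) | q | p there: 1:T, 2:T, 3:T, 4:T, 5:T. ✓
5: successors {1, 2, 4, 5}; (q -> p) | q | p there: 1:T, 2:T, 4:T, 5:T. ✓
Satisfying worlds: {1, 2, 4, 5}.

4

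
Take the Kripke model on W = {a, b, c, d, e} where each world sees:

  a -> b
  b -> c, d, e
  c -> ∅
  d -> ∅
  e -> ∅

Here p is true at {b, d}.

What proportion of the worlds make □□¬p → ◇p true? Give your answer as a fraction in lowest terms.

2/5

a: □□¬p is F, ◇p is T. ✓
b: □□¬p is T, ◇p is T. ✓
c: □□¬p is T, ◇p is F. ✗
d: □□¬p is T, ◇p is F. ✗
e: □□¬p is T, ◇p is F. ✗
That's 2 of 5 worlds, so 2/5.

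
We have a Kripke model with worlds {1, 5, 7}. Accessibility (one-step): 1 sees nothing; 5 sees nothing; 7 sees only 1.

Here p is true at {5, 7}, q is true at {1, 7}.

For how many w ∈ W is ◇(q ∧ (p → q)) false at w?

1: no successors, so ◇(q ∧ (p → q)) fails. ✗
5: no successors, so ◇(q ∧ (p → q)) fails. ✗
7: successors {1}; q ∧ (p → q) there: 1:T. ✓
Satisfying worlds: {7}.
So ◇(q ∧ (p → q)) fails at the other 2 worlds.

2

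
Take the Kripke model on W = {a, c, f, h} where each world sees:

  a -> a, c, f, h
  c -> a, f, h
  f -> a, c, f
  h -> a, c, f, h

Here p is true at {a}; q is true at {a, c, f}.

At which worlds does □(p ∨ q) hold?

{f}

a: successors {a, c, f, h}; p ∨ q there: a:T, c:T, f:T, h:F. ✗
c: successors {a, f, h}; p ∨ q there: a:T, f:T, h:F. ✗
f: successors {a, c, f}; p ∨ q there: a:T, c:T, f:T. ✓
h: successors {a, c, f, h}; p ∨ q there: a:T, c:T, f:T, h:F. ✗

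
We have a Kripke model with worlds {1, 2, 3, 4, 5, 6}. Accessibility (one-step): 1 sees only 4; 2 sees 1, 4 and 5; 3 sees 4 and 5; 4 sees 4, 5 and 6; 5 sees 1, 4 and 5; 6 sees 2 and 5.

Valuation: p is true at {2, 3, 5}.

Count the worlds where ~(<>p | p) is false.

1: <>p | p is F. ✓
2: <>p | p is T. ✗
3: <>p | p is T. ✗
4: <>p | p is T. ✗
5: <>p | p is T. ✗
6: <>p | p is T. ✗
Satisfying worlds: {1}.
So ~(<>p | p) fails at the other 5 worlds.

5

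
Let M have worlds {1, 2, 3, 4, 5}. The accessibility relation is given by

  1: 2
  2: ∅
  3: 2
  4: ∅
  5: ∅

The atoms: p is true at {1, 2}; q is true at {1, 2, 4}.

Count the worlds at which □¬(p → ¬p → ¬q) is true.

1: successors {2}; ¬(p → ¬p → ¬q) there: 2:F. ✗
2: no successors, so □¬(p → ¬p → ¬q) holds vacuously. ✓
3: successors {2}; ¬(p → ¬p → ¬q) there: 2:F. ✗
4: no successors, so □¬(p → ¬p → ¬q) holds vacuously. ✓
5: no successors, so □¬(p → ¬p → ¬q) holds vacuously. ✓
Satisfying worlds: {2, 4, 5}.

3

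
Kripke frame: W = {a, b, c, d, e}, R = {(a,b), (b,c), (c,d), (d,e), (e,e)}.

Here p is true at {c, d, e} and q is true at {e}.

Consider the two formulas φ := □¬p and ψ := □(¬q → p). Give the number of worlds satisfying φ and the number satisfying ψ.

For □¬p:
a: successors {b}; ¬p there: b:T. ✓
b: successors {c}; ¬p there: c:F. ✗
c: successors {d}; ¬p there: d:F. ✗
d: successors {e}; ¬p there: e:F. ✗
e: successors {e}; ¬p there: e:F. ✗
— 1 world.
For □(¬q → p):
a: successors {b}; ¬q → p there: b:F. ✗
b: successors {c}; ¬q → p there: c:T. ✓
c: successors {d}; ¬q → p there: d:T. ✓
d: successors {e}; ¬q → p there: e:T. ✓
e: successors {e}; ¬q → p there: e:T. ✓
— 4 worlds.

1 and 4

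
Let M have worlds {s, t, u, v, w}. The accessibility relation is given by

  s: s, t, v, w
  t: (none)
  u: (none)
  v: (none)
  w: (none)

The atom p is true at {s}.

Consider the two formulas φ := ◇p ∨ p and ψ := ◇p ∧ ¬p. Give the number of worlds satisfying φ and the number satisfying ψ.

For ◇p ∨ p:
s: ◇p is T, p is T. ✓
t: ◇p is F, p is F. ✗
u: ◇p is F, p is F. ✗
v: ◇p is F, p is F. ✗
w: ◇p is F, p is F. ✗
— 1 world.
For ◇p ∧ ¬p:
s: ◇p is T, ¬p is F. ✗
t: ◇p is F, ¬p is T. ✗
u: ◇p is F, ¬p is T. ✗
v: ◇p is F, ¬p is T. ✗
w: ◇p is F, ¬p is T. ✗
— 0 worlds.

1 and 0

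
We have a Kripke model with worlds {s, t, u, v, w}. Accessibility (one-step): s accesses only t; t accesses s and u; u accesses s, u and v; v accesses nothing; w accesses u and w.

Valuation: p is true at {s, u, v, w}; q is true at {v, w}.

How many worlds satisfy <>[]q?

s: successors {t}; []q there: t:F. ✗
t: successors {s, u}; []q there: s:F, u:F. ✗
u: successors {s, u, v}; []q there: s:F, u:F, v:T. ✓
v: no successors, so <>[]q fails. ✗
w: successors {u, w}; []q there: u:F, w:F. ✗
Satisfying worlds: {u}.

1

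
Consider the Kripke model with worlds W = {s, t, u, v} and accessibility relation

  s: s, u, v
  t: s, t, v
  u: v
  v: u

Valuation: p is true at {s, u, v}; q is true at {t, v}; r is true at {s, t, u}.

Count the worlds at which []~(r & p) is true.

1

s: successors {s, u, v}; ~(r & p) there: s:F, u:F, v:T. ✗
t: successors {s, t, v}; ~(r & p) there: s:F, t:T, v:T. ✗
u: successors {v}; ~(r & p) there: v:T. ✓
v: successors {u}; ~(r & p) there: u:F. ✗
Satisfying worlds: {u}.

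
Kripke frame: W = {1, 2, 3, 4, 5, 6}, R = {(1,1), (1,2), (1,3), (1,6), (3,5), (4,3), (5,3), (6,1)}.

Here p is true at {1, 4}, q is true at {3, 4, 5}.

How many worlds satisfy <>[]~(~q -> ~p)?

1

1: successors {1, 2, 3, 6}; []~(~q -> ~p) there: 1:F, 2:T, 3:F, 6:T. ✓
2: no successors, so <>[]~(~q -> ~p) fails. ✗
3: successors {5}; []~(~q -> ~p) there: 5:F. ✗
4: successors {3}; []~(~q -> ~p) there: 3:F. ✗
5: successors {3}; []~(~q -> ~p) there: 3:F. ✗
6: successors {1}; []~(~q -> ~p) there: 1:F. ✗
Satisfying worlds: {1}.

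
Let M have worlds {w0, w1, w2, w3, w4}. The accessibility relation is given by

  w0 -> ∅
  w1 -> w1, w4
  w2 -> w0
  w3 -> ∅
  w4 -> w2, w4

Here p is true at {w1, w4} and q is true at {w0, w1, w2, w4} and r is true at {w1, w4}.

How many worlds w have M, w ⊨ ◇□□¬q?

2

w0: no successors, so ◇□□¬q fails. ✗
w1: successors {w1, w4}; □□¬q there: w1:F, w4:F. ✗
w2: successors {w0}; □□¬q there: w0:T. ✓
w3: no successors, so ◇□□¬q fails. ✗
w4: successors {w2, w4}; □□¬q there: w2:T, w4:F. ✓
Satisfying worlds: {w2, w4}.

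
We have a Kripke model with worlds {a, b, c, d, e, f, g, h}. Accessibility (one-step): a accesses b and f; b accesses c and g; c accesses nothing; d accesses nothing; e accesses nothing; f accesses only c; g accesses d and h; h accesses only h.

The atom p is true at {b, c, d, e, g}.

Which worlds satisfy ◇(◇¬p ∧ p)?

a: successors {b, f}; ◇¬p ∧ p there: b:F, f:F. ✗
b: successors {c, g}; ◇¬p ∧ p there: c:F, g:T. ✓
c: no successors, so ◇(◇¬p ∧ p) fails. ✗
d: no successors, so ◇(◇¬p ∧ p) fails. ✗
e: no successors, so ◇(◇¬p ∧ p) fails. ✗
f: successors {c}; ◇¬p ∧ p there: c:F. ✗
g: successors {d, h}; ◇¬p ∧ p there: d:F, h:F. ✗
h: successors {h}; ◇¬p ∧ p there: h:F. ✗

{b}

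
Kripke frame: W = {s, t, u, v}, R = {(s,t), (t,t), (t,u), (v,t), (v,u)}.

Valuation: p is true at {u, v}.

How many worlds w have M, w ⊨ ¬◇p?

s: ◇p is F. ✓
t: ◇p is T. ✗
u: ◇p is F. ✓
v: ◇p is T. ✗
Satisfying worlds: {s, u}.

2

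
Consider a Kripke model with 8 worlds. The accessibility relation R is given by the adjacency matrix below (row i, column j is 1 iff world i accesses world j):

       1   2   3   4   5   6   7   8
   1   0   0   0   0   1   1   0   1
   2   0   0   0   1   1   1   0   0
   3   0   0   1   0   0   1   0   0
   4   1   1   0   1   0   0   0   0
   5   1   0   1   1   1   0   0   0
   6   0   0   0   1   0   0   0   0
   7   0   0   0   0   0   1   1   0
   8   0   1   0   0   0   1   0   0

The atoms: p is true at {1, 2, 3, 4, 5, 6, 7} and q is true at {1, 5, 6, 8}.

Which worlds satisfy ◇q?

1: successors {5, 6, 8}; q there: 5:T, 6:T, 8:T. ✓
2: successors {4, 5, 6}; q there: 4:F, 5:T, 6:T. ✓
3: successors {3, 6}; q there: 3:F, 6:T. ✓
4: successors {1, 2, 4}; q there: 1:T, 2:F, 4:F. ✓
5: successors {1, 3, 4, 5}; q there: 1:T, 3:F, 4:F, 5:T. ✓
6: successors {4}; q there: 4:F. ✗
7: successors {6, 7}; q there: 6:T, 7:F. ✓
8: successors {2, 6}; q there: 2:F, 6:T. ✓

{1, 2, 3, 4, 5, 7, 8}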